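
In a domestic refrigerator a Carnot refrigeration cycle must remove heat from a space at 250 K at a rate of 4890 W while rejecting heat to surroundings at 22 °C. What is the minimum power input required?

Ẇ_in ≈ 883 W

T_H = 22 °C → 22 + 273.15 = 295.15 K.
Carnot COP: COP_R = T_C/(T_H − T_C) = 250.00/45.15 = 5.5371.
W = Q_C/COP_R = 4890/5.5371 = 883 W.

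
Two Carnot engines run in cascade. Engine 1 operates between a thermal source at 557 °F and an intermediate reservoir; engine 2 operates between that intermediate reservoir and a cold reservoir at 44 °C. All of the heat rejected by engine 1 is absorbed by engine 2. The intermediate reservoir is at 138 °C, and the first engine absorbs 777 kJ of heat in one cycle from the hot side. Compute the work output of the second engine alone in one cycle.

T_H = 557 °F → (557 − 32) × 5/9 = 291.67 °C = 564.82 K.
T_C = 44 °C → 44 + 273.15 = 317.15 K.
T_m = 138 °C → 138 + 273.15 = 411.15 K.
Heat entering the second stage: Q_m = Q_H·(T_m/T_H) = 777 × 411.15/564.82 = 565.6 kJ.
Second-stage efficiency η₂ = 1 − T_C/T_m = 1 − 317.15/411.15 = 0.2286, so W₂ = η₂·Q_m = 129.3 kJ.

W₂ ≈ 129.3 kJ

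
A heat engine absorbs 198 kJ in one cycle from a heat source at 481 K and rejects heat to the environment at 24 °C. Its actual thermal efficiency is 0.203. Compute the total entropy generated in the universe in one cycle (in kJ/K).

ΔS_univ ≈ 0.119 kJ/K

T_C = 24 °C → 24 + 273.15 = 297.15 K.
W = η·Q_H = 0.203 × 198 = 40.19 kJ, so Q_C = Q_H − W = 157.8 kJ.
The hot reservoir loses entropy Q_H/T_H = 198/481.00 = 0.4116 kJ/K; the cold reservoir gains Q_C/T_C = 157.8/297.15 = 0.5311 kJ/K.
ΔS_univ = −Q_H/T_H + Q_C/T_C = 0.119 kJ/K (> 0, since η = 0.203 < η_Carnot = 0.382).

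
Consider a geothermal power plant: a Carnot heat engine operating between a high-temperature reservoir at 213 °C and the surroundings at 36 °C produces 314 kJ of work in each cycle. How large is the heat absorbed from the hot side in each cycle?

Q_H ≈ 862 kJ

T_H = 213 °C → 213 + 273.15 = 486.15 K.
T_C = 36 °C → 36 + 273.15 = 309.15 K.
For a reversible engine, η = 1 − T_C/T_H = 1 − 309.15/486.15 = 0.3641.
Q_H = W/η = 314/0.3641 = 862 kJ.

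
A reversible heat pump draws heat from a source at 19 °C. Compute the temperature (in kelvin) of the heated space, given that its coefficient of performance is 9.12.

T_C = 19 °C → 19 + 273.15 = 292.15 K.
COP_HP = T_H/(T_H − T_C) ⇒ T_H = T_C·COP_HP/(COP_HP − 1) = 292.15 × 9.12/(9.12 − 1) = 328 K.

T_H ≈ 328 K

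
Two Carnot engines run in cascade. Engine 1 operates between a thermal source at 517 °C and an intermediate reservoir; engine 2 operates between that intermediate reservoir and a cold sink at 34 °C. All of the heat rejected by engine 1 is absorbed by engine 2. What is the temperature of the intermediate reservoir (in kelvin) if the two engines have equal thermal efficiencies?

T_m ≈ 493 K

T_H = 517 °C → 517 + 273.15 = 790.15 K.
T_C = 34 °C → 34 + 273.15 = 307.15 K.
Equal efficiencies require 1 − T_m/T_H = 1 − T_C/T_m, i.e. T_m/T_H = T_C/T_m, so T_m = √(T_H·T_C) = √(790.15 × 307.15) = 493 K.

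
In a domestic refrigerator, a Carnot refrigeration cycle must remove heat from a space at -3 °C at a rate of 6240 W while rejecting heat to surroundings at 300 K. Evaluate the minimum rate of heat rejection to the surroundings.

Q̇_H ≈ 6930 W

T_C = -3 °C → -3 + 273.15 = 270.15 K.
For a reversible cycle Q_H/Q_C = T_H/T_C, so Q_H = Q_C·T_H/T_C = 6240 × 300.00/270.15 = 6930 W.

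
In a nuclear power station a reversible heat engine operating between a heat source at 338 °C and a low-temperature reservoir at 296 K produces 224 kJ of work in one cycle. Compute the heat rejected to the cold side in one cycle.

T_H = 338 °C → 338 + 273.15 = 611.15 K.
The Carnot efficiency is η = 1 − T_C/T_H = 1 − 296.00/611.15 = 0.5157.
Since Q_C/Q_H = T_C/T_H and Q_H = W/η, Q_C = W·T_C/(T_H − T_C) = 224 × 296.00/315.15 = 210 kJ.

Q_C ≈ 210 kJ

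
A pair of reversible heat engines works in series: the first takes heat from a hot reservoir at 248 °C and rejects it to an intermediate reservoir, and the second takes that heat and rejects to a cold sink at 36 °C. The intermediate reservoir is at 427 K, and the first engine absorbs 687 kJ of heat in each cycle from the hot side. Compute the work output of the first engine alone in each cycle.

W₁ ≈ 124 kJ

T_H = 248 °C → 248 + 273.15 = 521.15 K.
T_C = 36 °C → 36 + 273.15 = 309.15 K.
First-stage efficiency η₁ = 1 − T_m/T_H = 1 − 427.00/521.15 = 0.1807.
W₁ = η₁·Q_H = 0.1807 × 687 = 124 kJ.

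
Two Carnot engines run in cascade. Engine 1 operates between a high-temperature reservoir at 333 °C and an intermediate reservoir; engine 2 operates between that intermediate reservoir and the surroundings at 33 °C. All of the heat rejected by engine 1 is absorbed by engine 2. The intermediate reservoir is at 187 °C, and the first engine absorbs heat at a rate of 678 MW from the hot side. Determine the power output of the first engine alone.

T_H = 333 °C → 333 + 273.15 = 606.15 K.
T_C = 33 °C → 33 + 273.15 = 306.15 K.
T_m = 187 °C → 187 + 273.15 = 460.15 K.
First-stage efficiency η₁ = 1 − T_m/T_H = 1 − 460.15/606.15 = 0.2409.
W₁ = η₁·Q_H = 0.2409 × 678 = 163.3 MW.

Ẇ₁ ≈ 163.3 MW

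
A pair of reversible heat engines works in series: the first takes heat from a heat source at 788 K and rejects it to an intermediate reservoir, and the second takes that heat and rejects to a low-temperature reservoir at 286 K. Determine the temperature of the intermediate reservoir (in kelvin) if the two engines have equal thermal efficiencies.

T_m ≈ 474.7 K

Equal efficiencies require 1 − T_m/T_H = 1 − T_C/T_m, i.e. T_m/T_H = T_C/T_m, so T_m = √(T_H·T_C) = √(788.00 × 286.00) = 474.7 K.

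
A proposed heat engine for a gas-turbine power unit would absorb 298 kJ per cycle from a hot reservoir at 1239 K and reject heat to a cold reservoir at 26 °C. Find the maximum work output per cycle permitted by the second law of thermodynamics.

W_max ≈ 226 kJ

T_C = 26 °C → 26 + 273.15 = 299.15 K.
The second-law ceiling is the Carnot efficiency, η_max = 1 − T_C/T_H = 1 − 299.15/1239.00 = 0.7586.
W_max = η_max · Q_H = 0.7586 × 298 = 226 kJ.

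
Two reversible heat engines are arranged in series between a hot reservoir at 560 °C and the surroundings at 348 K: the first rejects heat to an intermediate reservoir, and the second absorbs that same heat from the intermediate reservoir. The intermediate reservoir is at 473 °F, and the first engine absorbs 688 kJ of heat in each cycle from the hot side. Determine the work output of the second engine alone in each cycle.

W₂ ≈ 141 kJ

T_H = 560 °C → 560 + 273.15 = 833.15 K.
T_m = 473 °F → (473 − 32) × 5/9 = 245.00 °C = 518.15 K.
Heat entering the second stage: Q_m = Q_H·(T_m/T_H) = 688 × 518.15/833.15 = 428 kJ.
Second-stage efficiency η₂ = 1 − T_C/T_m = 1 − 348.00/518.15 = 0.3284, so W₂ = η₂·Q_m = 141 kJ.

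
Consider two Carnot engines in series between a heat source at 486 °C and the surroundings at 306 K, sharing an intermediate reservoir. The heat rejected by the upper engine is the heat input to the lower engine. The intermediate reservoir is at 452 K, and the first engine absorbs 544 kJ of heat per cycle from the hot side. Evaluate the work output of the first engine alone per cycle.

W₁ ≈ 220 kJ

T_H = 486 °C → 486 + 273.15 = 759.15 K.
First-stage efficiency η₁ = 1 − T_m/T_H = 1 − 452.00/759.15 = 0.4046.
W₁ = η₁·Q_H = 0.4046 × 544 = 220 kJ.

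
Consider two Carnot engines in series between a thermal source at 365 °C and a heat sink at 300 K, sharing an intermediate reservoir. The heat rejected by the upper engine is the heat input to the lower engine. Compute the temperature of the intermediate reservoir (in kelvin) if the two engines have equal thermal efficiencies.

T_H = 365 °C → 365 + 273.15 = 638.15 K.
Equal efficiencies require 1 − T_m/T_H = 1 − T_C/T_m, i.e. T_m/T_H = T_C/T_m, so T_m = √(T_H·T_C) = √(638.15 × 300.00) = 438 K.

T_m ≈ 438 K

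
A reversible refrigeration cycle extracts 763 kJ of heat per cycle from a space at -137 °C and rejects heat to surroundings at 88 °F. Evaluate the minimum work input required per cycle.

T_H = 88 °F → (88 − 32) × 5/9 = 31.11 °C = 304.26 K.
T_C = -137 °C → -137 + 273.15 = 136.15 K.
COP_R = T_C/(T_H − T_C) = 136.15/168.11 = 0.8099.
W = Q_C/COP_R = 763/0.8099 = 942 kJ.

W_in ≈ 942 kJ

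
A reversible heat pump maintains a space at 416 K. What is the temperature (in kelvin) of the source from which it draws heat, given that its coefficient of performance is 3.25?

T_C ≈ 288 K

COP_HP = T_H/(T_H − T_C) ⇒ T_C = T_H·(COP_HP − 1)/COP_HP = 416.00 × (3.25 − 1)/3.25 = 288 K.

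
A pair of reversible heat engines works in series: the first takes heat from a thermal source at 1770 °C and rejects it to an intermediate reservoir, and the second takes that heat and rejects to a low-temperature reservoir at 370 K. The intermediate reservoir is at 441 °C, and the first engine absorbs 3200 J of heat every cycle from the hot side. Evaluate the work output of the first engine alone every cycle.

T_H = 1770 °C → 1770 + 273.15 = 2043.15 K.
T_m = 441 °C → 441 + 273.15 = 714.15 K.
First-stage efficiency η₁ = 1 − T_m/T_H = 1 − 714.15/2043.15 = 0.6505.
W₁ = η₁·Q_H = 0.6505 × 3200 = 2080 J.

W₁ ≈ 2080 J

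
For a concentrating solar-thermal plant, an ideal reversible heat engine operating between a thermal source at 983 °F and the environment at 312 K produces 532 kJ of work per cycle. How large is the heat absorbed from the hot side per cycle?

Q_H ≈ 871.1 kJ

T_H = 983 °F → (983 − 32) × 5/9 = 528.33 °C = 801.48 K.
Carnot efficiency: η = 1 − T_C/T_H = 1 − 312.00/801.48 = 0.6107.
Q_H = W/η = 532/0.6107 = 871.1 kJ.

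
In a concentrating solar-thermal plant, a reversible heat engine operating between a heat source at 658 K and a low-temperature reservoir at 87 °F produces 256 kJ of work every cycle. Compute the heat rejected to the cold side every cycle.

Q_C ≈ 219 kJ

T_C = 87 °F → (87 − 32) × 5/9 = 30.56 °C = 303.71 K.
η_rev = 1 − T_C/T_H = 1 − 303.71/658.00 = 0.5384.
Since Q_C/Q_H = T_C/T_H and Q_H = W/η, Q_C = W·T_C/(T_H − T_C) = 256 × 303.71/354.29 = 219 kJ.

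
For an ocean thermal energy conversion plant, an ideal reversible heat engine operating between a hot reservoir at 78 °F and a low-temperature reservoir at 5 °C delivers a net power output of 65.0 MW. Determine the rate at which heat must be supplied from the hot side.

Q̇_H ≈ 945 MW

T_H = 78 °F → (78 − 32) × 5/9 = 25.56 °C = 298.71 K.
T_C = 5 °C → 5 + 273.15 = 278.15 K.
Since the cycle is reversible, η = 1 − T_C/T_H = 1 − 278.15/298.71 = 0.0688.
Q_H = W/η = 65.0/0.0688 = 945 MW.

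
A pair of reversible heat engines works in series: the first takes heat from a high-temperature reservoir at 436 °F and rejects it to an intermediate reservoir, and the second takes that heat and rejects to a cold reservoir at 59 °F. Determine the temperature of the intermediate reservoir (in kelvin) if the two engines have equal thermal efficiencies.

T_m ≈ 379 K

T_H = 436 °F → (436 − 32) × 5/9 = 224.44 °C = 497.59 K.
T_C = 59 °F → (59 − 32) × 5/9 = 15.00 °C = 288.15 K.
Equal efficiencies require 1 − T_m/T_H = 1 − T_C/T_m, i.e. T_m/T_H = T_C/T_m, so T_m = √(T_H·T_C) = √(497.59 × 288.15) = 379 K.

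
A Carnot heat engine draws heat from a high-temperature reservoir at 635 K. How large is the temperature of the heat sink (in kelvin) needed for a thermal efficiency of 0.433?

T_C ≈ 360 K

From η = 1 − T_C/T_H, T_C = T_H·(1 − η) = 635.00 × (1 − 0.433) = 360 K.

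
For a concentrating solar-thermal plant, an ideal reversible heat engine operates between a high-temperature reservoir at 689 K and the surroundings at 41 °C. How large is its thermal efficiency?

η ≈ 0.544

T_C = 41 °C → 41 + 273.15 = 314.15 K.
For a reversible engine, η = 1 − T_C/T_H = 1 − 314.15/689.00 = 0.544.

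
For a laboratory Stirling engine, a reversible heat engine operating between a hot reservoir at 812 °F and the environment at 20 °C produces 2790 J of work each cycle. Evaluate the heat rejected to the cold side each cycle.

Q_C ≈ 1980 J

T_H = 812 °F → (812 − 32) × 5/9 = 433.33 °C = 706.48 K.
T_C = 20 °C → 20 + 273.15 = 293.15 K.
For a reversible engine, η = 1 − T_C/T_H = 1 − 293.15/706.48 = 0.5851.
Since Q_C/Q_H = T_C/T_H and Q_H = W/η, Q_C = W·T_C/(T_H − T_C) = 2790 × 293.15/413.33 = 1980 J.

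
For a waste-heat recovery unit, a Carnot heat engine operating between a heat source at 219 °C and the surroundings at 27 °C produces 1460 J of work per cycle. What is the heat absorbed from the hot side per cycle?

T_H = 219 °C → 219 + 273.15 = 492.15 K.
T_C = 27 °C → 27 + 273.15 = 300.15 K.
Since the cycle is reversible, η = 1 − T_C/T_H = 1 − 300.15/492.15 = 0.3901.
Q_H = W/η = 1460/0.3901 = 3742 J.

Q_H ≈ 3742 J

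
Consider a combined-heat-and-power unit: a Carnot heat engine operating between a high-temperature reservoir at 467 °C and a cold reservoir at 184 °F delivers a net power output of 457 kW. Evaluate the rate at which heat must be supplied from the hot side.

T_H = 467 °C → 467 + 273.15 = 740.15 K.
T_C = 184 °F → (184 − 32) × 5/9 = 84.44 °C = 357.59 K.
The Carnot efficiency is η = 1 − T_C/T_H = 1 − 357.59/740.15 = 0.5169.
Q_H = W/η = 457/0.5169 = 884.2 kW.

Q̇_H ≈ 884.2 kW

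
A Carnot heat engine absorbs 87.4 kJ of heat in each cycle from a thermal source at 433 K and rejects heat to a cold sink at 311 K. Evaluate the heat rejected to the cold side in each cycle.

Q_C ≈ 62.8 kJ

For a reversible engine, η = 1 − T_C/T_H = 1 − 311.00/433.00 = 0.2818.
For a reversible cycle Q_C/Q_H = T_C/T_H, so Q_C = 87.4 × 311.00/433.00 = 62.8 kJ.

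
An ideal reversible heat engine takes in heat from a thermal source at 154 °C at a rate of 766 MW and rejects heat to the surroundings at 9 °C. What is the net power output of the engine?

Ẇ ≈ 260 MW

T_H = 154 °C → 154 + 273.15 = 427.15 K.
T_C = 9 °C → 9 + 273.15 = 282.15 K.
Carnot efficiency: η = 1 − T_C/T_H = 1 − 282.15/427.15 = 0.3395.
W = η·Q_H = 0.3395 × 766 = 260 MW.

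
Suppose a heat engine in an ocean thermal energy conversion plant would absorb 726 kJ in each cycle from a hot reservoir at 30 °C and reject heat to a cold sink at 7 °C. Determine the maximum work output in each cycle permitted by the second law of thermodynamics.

W_max ≈ 55.08 kJ

T_H = 30 °C → 30 + 273.15 = 303.15 K.
T_C = 7 °C → 7 + 273.15 = 280.15 K.
By the Carnot theorem, η_max = 1 − T_C/T_H = 1 − 280.15/303.15 = 0.0759.
W_max = η_max · Q_H = 0.0759 × 726 = 55.08 kJ.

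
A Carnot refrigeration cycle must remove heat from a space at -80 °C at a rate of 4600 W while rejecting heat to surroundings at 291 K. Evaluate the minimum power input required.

Ẇ_in ≈ 2330 W

T_C = -80 °C → -80 + 273.15 = 193.15 K.
COP_R = T_C/(T_H − T_C) = 193.15/97.85 = 1.9739.
W = Q_C/COP_R = 4600/1.9739 = 2330 W.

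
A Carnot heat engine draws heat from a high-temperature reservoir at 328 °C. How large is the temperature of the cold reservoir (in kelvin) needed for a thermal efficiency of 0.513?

T_H = 328 °C → 328 + 273.15 = 601.15 K.
From η = 1 − T_C/T_H, T_C = T_H·(1 − η) = 601.15 × (1 − 0.513) = 293 K.

T_C ≈ 293 K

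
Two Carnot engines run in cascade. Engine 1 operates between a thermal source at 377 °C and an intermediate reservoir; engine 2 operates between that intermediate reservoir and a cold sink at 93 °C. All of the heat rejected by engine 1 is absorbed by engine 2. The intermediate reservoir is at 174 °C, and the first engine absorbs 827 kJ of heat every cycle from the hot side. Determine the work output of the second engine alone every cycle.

T_H = 377 °C → 377 + 273.15 = 650.15 K.
T_C = 93 °C → 93 + 273.15 = 366.15 K.
T_m = 174 °C → 174 + 273.15 = 447.15 K.
Heat entering the second stage: Q_m = Q_H·(T_m/T_H) = 827 × 447.15/650.15 = 569 kJ.
Second-stage efficiency η₂ = 1 − T_C/T_m = 1 − 366.15/447.15 = 0.1811, so W₂ = η₂·Q_m = 103 kJ.

W₂ ≈ 103 kJ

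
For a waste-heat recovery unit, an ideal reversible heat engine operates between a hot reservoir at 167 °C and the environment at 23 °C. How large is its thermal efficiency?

T_H = 167 °C → 167 + 273.15 = 440.15 K.
T_C = 23 °C → 23 + 273.15 = 296.15 K.
The Carnot efficiency is η = 1 − T_C/T_H = 1 − 296.15/440.15 = 0.327.

η ≈ 0.327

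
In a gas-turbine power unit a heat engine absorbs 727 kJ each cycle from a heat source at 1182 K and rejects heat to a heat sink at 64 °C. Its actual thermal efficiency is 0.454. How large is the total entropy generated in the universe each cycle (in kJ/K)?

T_C = 64 °C → 64 + 273.15 = 337.15 K.
W = η·Q_H = 0.454 × 727 = 330.1 kJ, so Q_C = Q_H − W = 396.9 kJ.
The hot reservoir loses entropy Q_H/T_H = 727/1182.00 = 0.6151 kJ/K; the cold reservoir gains Q_C/T_C = 396.9/337.15 = 1.177 kJ/K.
ΔS_univ = −Q_H/T_H + Q_C/T_C = 0.562 kJ/K (> 0, since η = 0.454 < η_Carnot = 0.715).

ΔS_univ ≈ 0.562 kJ/K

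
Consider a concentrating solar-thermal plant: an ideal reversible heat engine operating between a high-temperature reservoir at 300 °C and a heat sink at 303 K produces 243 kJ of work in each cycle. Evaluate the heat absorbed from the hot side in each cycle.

T_H = 300 °C → 300 + 273.15 = 573.15 K.
For a reversible engine, η = 1 − T_C/T_H = 1 − 303.00/573.15 = 0.4713.
Q_H = W/η = 243/0.4713 = 516 kJ.

Q_H ≈ 516 kJ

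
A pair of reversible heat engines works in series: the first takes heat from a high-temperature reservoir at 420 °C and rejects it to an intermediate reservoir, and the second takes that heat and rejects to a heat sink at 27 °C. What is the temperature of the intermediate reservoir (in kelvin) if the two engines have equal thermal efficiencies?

T_m ≈ 456.1 K

T_H = 420 °C → 420 + 273.15 = 693.15 K.
T_C = 27 °C → 27 + 273.15 = 300.15 K.
Equal efficiencies require 1 − T_m/T_H = 1 − T_C/T_m, i.e. T_m/T_H = T_C/T_m, so T_m = √(T_H·T_C) = √(693.15 × 300.15) = 456.1 K.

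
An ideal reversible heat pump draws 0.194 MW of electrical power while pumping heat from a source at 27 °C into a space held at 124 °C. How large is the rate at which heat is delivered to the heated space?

T_H = 124 °C → 124 + 273.15 = 397.15 K.
T_C = 27 °C → 27 + 273.15 = 300.15 K.
Reversible heating COP: COP_HP = T_H/(T_H − T_C) = 397.15/97.00 = 4.0943.
Q_H = COP_HP · W = 4.0943 × 0.194 = 0.794 MW.

Q̇_H ≈ 0.794 MW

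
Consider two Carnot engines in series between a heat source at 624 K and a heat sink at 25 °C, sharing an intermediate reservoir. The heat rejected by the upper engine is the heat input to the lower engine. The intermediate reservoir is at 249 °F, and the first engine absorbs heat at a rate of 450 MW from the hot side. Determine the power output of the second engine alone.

Ẇ₂ ≈ 68.9 MW

T_C = 25 °C → 25 + 273.15 = 298.15 K.
T_m = 249 °F → (249 − 32) × 5/9 = 120.56 °C = 393.71 K.
Heat entering the second stage: Q_m = Q_H·(T_m/T_H) = 450 × 393.71/624.00 = 284 MW.
Second-stage efficiency η₂ = 1 − T_C/T_m = 1 − 298.15/393.71 = 0.2427, so W₂ = η₂·Q_m = 68.9 MW.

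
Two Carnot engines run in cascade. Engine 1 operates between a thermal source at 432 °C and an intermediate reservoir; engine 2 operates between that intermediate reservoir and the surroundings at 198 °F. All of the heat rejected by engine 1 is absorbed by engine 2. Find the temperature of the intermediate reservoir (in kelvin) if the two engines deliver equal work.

T_H = 432 °C → 432 + 273.15 = 705.15 K.
T_C = 198 °F → (198 − 32) × 5/9 = 92.22 °C = 365.37 K.
For reversible stages Q_m = Q_H·(T_m/T_H). Setting W₁ = Q_H(1 − T_m/T_H) equal to W₂ = Q_m(1 − T_C/T_m) = Q_H·(T_m − T_C)/T_H gives T_H − T_m = T_m − T_C, so T_m = (T_H + T_C)/2 = (705.15 + 365.37)/2 = 535 K.

T_m ≈ 535 K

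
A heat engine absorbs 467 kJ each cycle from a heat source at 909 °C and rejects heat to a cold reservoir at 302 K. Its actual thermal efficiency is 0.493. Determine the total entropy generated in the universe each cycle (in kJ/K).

T_H = 909 °C → 909 + 273.15 = 1182.15 K.
W = η·Q_H = 0.493 × 467 = 230.2 kJ, so Q_C = Q_H − W = 236.8 kJ.
Entropy balance on the reservoirs: −Q_H/T_H = -0.3950 kJ/K, +Q_C/T_C = 0.7840 kJ/K.
ΔS_univ = −Q_H/T_H + Q_C/T_C = 0.3890 kJ/K (> 0, since η = 0.493 < η_Carnot = 0.745).

ΔS_univ ≈ 0.3890 kJ/K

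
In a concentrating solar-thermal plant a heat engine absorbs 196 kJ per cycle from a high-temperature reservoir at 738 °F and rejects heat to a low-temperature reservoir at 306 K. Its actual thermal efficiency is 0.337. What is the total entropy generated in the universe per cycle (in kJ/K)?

ΔS_univ ≈ 0.130 kJ/K

T_H = 738 °F → (738 − 32) × 5/9 = 392.22 °C = 665.37 K.
W = η·Q_H = 0.337 × 196 = 66.05 kJ, so Q_C = Q_H − W = 129.9 kJ.
The hot reservoir loses entropy Q_H/T_H = 196/665.37 = 0.2946 kJ/K; the cold reservoir gains Q_C/T_C = 129.9/306.00 = 0.4247 kJ/K.
ΔS_univ = −Q_H/T_H + Q_C/T_C = 0.130 kJ/K (> 0, since η = 0.337 < η_Carnot = 0.540).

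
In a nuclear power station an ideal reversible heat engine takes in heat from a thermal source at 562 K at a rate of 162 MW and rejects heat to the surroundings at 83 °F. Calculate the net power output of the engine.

Ẇ ≈ 75.1 MW

T_C = 83 °F → (83 − 32) × 5/9 = 28.33 °C = 301.48 K.
η_rev = 1 − T_C/T_H = 1 − 301.48/562.00 = 0.4636.
W = η·Q_H = 0.4636 × 162 = 75.1 MW.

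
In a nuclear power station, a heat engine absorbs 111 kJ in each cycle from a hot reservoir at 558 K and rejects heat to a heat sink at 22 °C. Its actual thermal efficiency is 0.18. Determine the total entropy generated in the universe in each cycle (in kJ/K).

ΔS_univ ≈ 0.109 kJ/K

T_C = 22 °C → 22 + 273.15 = 295.15 K.
W = η·Q_H = 0.18 × 111 = 19.98 kJ, so Q_C = Q_H − W = 91.02 kJ.
Reservoir entropy changes: ΔS_H = −Q_H/T_H = −111/558.00 = -0.1989 kJ/K and ΔS_C = +Q_C/T_C = 91.02/295.15 = 0.3084 kJ/K.
ΔS_univ = −Q_H/T_H + Q_C/T_C = 0.109 kJ/K (> 0, since η = 0.18 < η_Carnot = 0.471).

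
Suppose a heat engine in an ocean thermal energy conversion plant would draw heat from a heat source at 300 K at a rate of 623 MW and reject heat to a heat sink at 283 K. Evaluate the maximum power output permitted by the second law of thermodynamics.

The second-law ceiling is the Carnot efficiency, η_max = 1 − T_C/T_H = 1 − 283.00/300.00 = 0.0567.
W_max = η_max · Q_H = 0.0567 × 623 = 35.30 MW.

Ẇ_max ≈ 35.30 MW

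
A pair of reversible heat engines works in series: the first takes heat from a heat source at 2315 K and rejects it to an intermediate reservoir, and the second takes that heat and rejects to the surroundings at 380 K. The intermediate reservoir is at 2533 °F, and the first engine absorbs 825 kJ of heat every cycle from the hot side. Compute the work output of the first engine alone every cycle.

T_m = 2533 °F → (2533 − 32) × 5/9 = 1389.44 °C = 1662.59 K.
First-stage efficiency η₁ = 1 − T_m/T_H = 1 − 1662.59/2315.00 = 0.2818.
W₁ = η₁·Q_H = 0.2818 × 825 = 232.5 kJ.

W₁ ≈ 232.5 kJ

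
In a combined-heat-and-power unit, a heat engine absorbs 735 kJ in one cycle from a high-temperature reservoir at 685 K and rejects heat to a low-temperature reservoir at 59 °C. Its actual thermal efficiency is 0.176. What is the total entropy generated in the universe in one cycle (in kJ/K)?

T_C = 59 °C → 59 + 273.15 = 332.15 K.
W = η·Q_H = 0.176 × 735 = 129.4 kJ, so Q_C = Q_H − W = 605.6 kJ.
Reservoir entropy changes: ΔS_H = −Q_H/T_H = −735/685.00 = -1.073 kJ/K and ΔS_C = +Q_C/T_C = 605.6/332.15 = 1.823 kJ/K.
ΔS_univ = −Q_H/T_H + Q_C/T_C = 0.750 kJ/K (> 0, since η = 0.176 < η_Carnot = 0.515).

ΔS_univ ≈ 0.750 kJ/K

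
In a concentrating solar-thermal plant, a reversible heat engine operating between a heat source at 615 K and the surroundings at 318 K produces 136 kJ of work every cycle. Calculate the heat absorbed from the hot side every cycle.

η_rev = 1 − T_C/T_H = 1 − 318.00/615.00 = 0.4829.
Q_H = W/η = 136/0.4829 = 281.6 kJ.

Q_H ≈ 281.6 kJ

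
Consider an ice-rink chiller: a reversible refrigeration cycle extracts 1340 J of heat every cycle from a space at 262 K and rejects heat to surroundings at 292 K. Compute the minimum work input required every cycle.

W_in ≈ 153 J

Carnot COP: COP_R = T_C/(T_H − T_C) = 262.00/30.00 = 8.7333.
W = Q_C/COP_R = 1340/8.7333 = 153 J.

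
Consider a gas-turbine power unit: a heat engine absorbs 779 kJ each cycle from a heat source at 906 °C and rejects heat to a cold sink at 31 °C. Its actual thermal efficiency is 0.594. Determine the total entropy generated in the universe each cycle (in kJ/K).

ΔS_univ ≈ 0.3792 kJ/K

T_H = 906 °C → 906 + 273.15 = 1179.15 K.
T_C = 31 °C → 31 + 273.15 = 304.15 K.
W = η·Q_H = 0.594 × 779 = 462.7 kJ, so Q_C = Q_H − W = 316.3 kJ.
The hot reservoir loses entropy Q_H/T_H = 779/1179.15 = 0.6606 kJ/K; the cold reservoir gains Q_C/T_C = 316.3/304.15 = 1.040 kJ/K.
ΔS_univ = −Q_H/T_H + Q_C/T_C = 0.3792 kJ/K (> 0, since η = 0.594 < η_Carnot = 0.742).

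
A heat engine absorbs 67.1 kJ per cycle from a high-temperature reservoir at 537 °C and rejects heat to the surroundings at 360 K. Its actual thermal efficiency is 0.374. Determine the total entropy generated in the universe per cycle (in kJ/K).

T_H = 537 °C → 537 + 273.15 = 810.15 K.
W = η·Q_H = 0.374 × 67.1 = 25.10 kJ, so Q_C = Q_H − W = 42.00 kJ.
The hot reservoir loses entropy Q_H/T_H = 67.1/810.15 = 0.08282 kJ/K; the cold reservoir gains Q_C/T_C = 42.00/360.00 = 0.1167 kJ/K.
ΔS_univ = −Q_H/T_H + Q_C/T_C = 0.0339 kJ/K (> 0, since η = 0.374 < η_Carnot = 0.556).

ΔS_univ ≈ 0.0339 kJ/K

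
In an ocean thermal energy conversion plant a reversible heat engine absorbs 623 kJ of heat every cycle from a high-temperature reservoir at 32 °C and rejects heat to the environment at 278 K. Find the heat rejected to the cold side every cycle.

Q_C ≈ 568 kJ

T_H = 32 °C → 32 + 273.15 = 305.15 K.
The Carnot efficiency is η = 1 − T_C/T_H = 1 − 278.00/305.15 = 0.0890.
For a reversible cycle Q_C/Q_H = T_C/T_H, so Q_C = 623 × 278.00/305.15 = 568 kJ.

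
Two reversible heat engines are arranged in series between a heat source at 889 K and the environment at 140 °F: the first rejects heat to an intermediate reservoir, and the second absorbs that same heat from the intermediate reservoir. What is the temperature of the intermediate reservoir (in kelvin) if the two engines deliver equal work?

T_C = 140 °F → (140 − 32) × 5/9 = 60.00 °C = 333.15 K.
For reversible stages Q_m = Q_H·(T_m/T_H). Setting W₁ = Q_H(1 − T_m/T_H) equal to W₂ = Q_m(1 − T_C/T_m) = Q_H·(T_m − T_C)/T_H gives T_H − T_m = T_m − T_C, so T_m = (T_H + T_C)/2 = (889.00 + 333.15)/2 = 611 K.

T_m ≈ 611 K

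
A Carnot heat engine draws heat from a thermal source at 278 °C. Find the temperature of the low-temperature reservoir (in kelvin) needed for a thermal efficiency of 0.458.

T_C ≈ 298.7 K

T_H = 278 °C → 278 + 273.15 = 551.15 K.
From η = 1 − T_C/T_H, T_C = T_H·(1 − η) = 551.15 × (1 − 0.458) = 298.7 K.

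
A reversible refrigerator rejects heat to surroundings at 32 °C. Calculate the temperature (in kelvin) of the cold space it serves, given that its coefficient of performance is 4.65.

T_C ≈ 251 K

T_H = 32 °C → 32 + 273.15 = 305.15 K.
COP_R = T_C/(T_H − T_C) ⇒ T_C = T_H·COP_R/(1 + COP_R) = 305.15 × 4.65/(1 + 4.65) = 251 K.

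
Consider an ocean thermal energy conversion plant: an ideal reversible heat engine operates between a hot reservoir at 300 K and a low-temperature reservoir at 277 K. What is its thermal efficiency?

η ≈ 0.0767

For a reversible engine, η = 1 − T_C/T_H = 1 − 277.00/300.00 = 0.0767.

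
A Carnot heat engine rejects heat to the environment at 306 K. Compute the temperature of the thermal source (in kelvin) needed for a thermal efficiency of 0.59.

T_H ≈ 746 K

From η = 1 − T_C/T_H, solving for T_H gives T_H = T_C/(1 − η) = 306.00/(1 − 0.59) = 746 K.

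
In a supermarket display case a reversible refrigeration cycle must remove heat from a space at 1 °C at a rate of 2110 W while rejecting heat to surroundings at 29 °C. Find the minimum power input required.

T_H = 29 °C → 29 + 273.15 = 302.15 K.
T_C = 1 °C → 1 + 273.15 = 274.15 K.
COP_R = T_C/(T_H − T_C) = 274.15/28.00 = 9.7911.
W = Q_C/COP_R = 2110/9.7911 = 216 W.

Ẇ_in ≈ 216 W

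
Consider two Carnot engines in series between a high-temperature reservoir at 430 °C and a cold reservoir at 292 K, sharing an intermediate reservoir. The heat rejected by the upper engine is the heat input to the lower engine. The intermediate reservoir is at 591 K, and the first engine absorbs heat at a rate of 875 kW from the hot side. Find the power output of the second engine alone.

T_H = 430 °C → 430 + 273.15 = 703.15 K.
Heat entering the second stage: Q_m = Q_H·(T_m/T_H) = 875 × 591.00/703.15 = 735 kW.
Second-stage efficiency η₂ = 1 − T_C/T_m = 1 − 292.00/591.00 = 0.5059, so W₂ = η₂·Q_m = 372 kW.

Ẇ₂ ≈ 372 kW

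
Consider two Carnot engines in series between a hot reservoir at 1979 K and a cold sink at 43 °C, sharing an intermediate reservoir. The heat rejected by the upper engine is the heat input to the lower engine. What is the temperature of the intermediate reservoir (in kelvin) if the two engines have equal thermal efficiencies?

T_m ≈ 791.0 K

T_C = 43 °C → 43 + 273.15 = 316.15 K.
Equal efficiencies require 1 − T_m/T_H = 1 − T_C/T_m, i.e. T_m/T_H = T_C/T_m, so T_m = √(T_H·T_C) = √(1979.00 × 316.15) = 791.0 K.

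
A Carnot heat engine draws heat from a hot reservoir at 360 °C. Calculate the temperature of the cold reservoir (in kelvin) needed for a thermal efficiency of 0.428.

T_C ≈ 362.2 K

T_H = 360 °C → 360 + 273.15 = 633.15 K.
From η = 1 − T_C/T_H, T_C = T_H·(1 − η) = 633.15 × (1 − 0.428) = 362.2 K.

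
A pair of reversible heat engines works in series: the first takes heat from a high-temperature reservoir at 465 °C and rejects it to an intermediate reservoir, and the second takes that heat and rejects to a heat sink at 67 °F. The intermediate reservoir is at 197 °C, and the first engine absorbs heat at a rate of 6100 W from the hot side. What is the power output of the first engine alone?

Ẇ₁ ≈ 2215 W

T_H = 465 °C → 465 + 273.15 = 738.15 K.
T_C = 67 °F → (67 − 32) × 5/9 = 19.44 °C = 292.59 K.
T_m = 197 °C → 197 + 273.15 = 470.15 K.
First-stage efficiency η₁ = 1 − T_m/T_H = 1 − 470.15/738.15 = 0.3631.
W₁ = η₁·Q_H = 0.3631 × 6100 = 2215 W.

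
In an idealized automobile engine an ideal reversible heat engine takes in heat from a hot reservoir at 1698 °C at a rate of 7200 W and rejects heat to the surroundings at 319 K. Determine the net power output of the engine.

T_H = 1698 °C → 1698 + 273.15 = 1971.15 K.
Since the cycle is reversible, η = 1 − T_C/T_H = 1 − 319.00/1971.15 = 0.8382.
W = η·Q_H = 0.8382 × 7200 = 6030 W.

Ẇ ≈ 6030 W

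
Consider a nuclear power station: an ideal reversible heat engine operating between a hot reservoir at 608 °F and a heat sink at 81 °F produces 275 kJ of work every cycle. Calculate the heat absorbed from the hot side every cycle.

Q_H ≈ 557.1 kJ

T_H = 608 °F → (608 − 32) × 5/9 = 320.00 °C = 593.15 K.
T_C = 81 °F → (81 − 32) × 5/9 = 27.22 °C = 300.37 K.
Carnot efficiency: η = 1 − T_C/T_H = 1 − 300.37/593.15 = 0.4936.
Q_H = W/η = 275/0.4936 = 557.1 kJ.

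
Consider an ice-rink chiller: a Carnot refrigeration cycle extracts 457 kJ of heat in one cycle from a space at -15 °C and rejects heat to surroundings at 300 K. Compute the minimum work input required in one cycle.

T_C = -15 °C → -15 + 273.15 = 258.15 K.
Carnot COP: COP_R = T_C/(T_H − T_C) = 258.15/41.85 = 6.1685.
W = Q_C/COP_R = 457/6.1685 = 74.1 kJ.

W_in ≈ 74.1 kJ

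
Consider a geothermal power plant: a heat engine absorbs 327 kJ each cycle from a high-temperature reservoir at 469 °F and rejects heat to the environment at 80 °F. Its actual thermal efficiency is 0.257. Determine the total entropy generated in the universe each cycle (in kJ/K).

ΔS_univ ≈ 0.177 kJ/K

T_H = 469 °F → (469 − 32) × 5/9 = 242.78 °C = 515.93 K.
T_C = 80 °F → (80 − 32) × 5/9 = 26.67 °C = 299.82 K.
W = η·Q_H = 0.257 × 327 = 84.04 kJ, so Q_C = Q_H − W = 243.0 kJ.
Entropy balance on the reservoirs: −Q_H/T_H = -0.6338 kJ/K, +Q_C/T_C = 0.8104 kJ/K.
ΔS_univ = −Q_H/T_H + Q_C/T_C = 0.177 kJ/K (> 0, since η = 0.257 < η_Carnot = 0.419).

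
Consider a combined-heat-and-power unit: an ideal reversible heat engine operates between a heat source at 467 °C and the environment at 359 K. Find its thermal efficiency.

η ≈ 0.5150

T_H = 467 °C → 467 + 273.15 = 740.15 K.
The Carnot efficiency is η = 1 − T_C/T_H = 1 − 359.00/740.15 = 0.5150.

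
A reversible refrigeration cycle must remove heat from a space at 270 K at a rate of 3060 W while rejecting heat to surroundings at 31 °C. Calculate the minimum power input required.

T_H = 31 °C → 31 + 273.15 = 304.15 K.
For a reversible refrigerator, COP_R = T_C/(T_H − T_C) = 270.00/34.15 = 7.9063.
W = Q_C/COP_R = 3060/7.9063 = 387 W.

Ẇ_in ≈ 387 W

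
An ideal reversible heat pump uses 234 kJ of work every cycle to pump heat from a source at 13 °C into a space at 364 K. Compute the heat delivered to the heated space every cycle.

T_C = 13 °C → 13 + 273.15 = 286.15 K.
COP_HP = T_H/(T_H − T_C) = 364.00/77.85 = 4.6757.
Q_H = COP_HP · W = 4.6757 × 234 = 1094 kJ.

Q_H ≈ 1094 kJ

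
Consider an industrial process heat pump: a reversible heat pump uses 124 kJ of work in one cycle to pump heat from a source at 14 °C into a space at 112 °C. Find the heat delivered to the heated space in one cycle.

Q_H ≈ 487 kJ

T_H = 112 °C → 112 + 273.15 = 385.15 K.
T_C = 14 °C → 14 + 273.15 = 287.15 K.
COP_HP = T_H/(T_H − T_C) = 385.15/98.00 = 3.9301.
Q_H = COP_HP · W = 3.9301 × 124 = 487 kJ.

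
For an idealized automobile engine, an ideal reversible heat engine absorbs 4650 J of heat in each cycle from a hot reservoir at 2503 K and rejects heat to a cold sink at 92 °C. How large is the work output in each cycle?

T_C = 92 °C → 92 + 273.15 = 365.15 K.
For a reversible engine, η = 1 − T_C/T_H = 1 − 365.15/2503.00 = 0.8541.
W = η·Q_H = 0.8541 × 4650 = 3970 J.

W ≈ 3970 J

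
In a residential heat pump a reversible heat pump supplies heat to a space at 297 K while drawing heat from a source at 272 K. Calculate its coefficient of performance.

The Carnot heat-pump COP is COP_HP = T_H/(T_H − T_C) = 297.00/(297.00 − 272.00) = 11.88.

COP_HP ≈ 11.88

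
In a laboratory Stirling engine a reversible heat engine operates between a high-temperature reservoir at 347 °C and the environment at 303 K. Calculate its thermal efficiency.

T_H = 347 °C → 347 + 273.15 = 620.15 K.
η_rev = 1 − T_C/T_H = 1 − 303.00/620.15 = 0.511.

η ≈ 0.511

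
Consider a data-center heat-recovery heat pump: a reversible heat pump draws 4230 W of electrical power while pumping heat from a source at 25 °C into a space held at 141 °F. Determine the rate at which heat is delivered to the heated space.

T_H = 141 °F → (141 − 32) × 5/9 = 60.56 °C = 333.71 K.
T_C = 25 °C → 25 + 273.15 = 298.15 K.
The Carnot heat-pump COP is COP_HP = T_H/(T_H − T_C) = 333.71/35.56 = 9.3855.
Q_H = COP_HP · W = 9.3855 × 4230 = 39700 W.

Q̇_H ≈ 39700 W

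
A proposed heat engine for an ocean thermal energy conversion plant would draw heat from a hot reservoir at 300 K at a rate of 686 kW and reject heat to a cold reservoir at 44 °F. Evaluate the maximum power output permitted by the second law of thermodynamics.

Ẇ_max ≈ 46.2 kW

T_C = 44 °F → (44 − 32) × 5/9 = 6.67 °C = 279.82 K.
The upper bound on efficiency is η_max = 1 − T_C/T_H = 1 − 279.82/300.00 = 0.0673.
W_max = η_max · Q_H = 0.0673 × 686 = 46.2 kW.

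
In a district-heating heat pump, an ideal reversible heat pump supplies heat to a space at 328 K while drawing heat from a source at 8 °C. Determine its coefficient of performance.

T_C = 8 °C → 8 + 273.15 = 281.15 K.
For a reversible heat pump, COP_HP = T_H/(T_H − T_C) = 328.00/(328.00 − 281.15) = 7.00.

COP_HP ≈ 7.00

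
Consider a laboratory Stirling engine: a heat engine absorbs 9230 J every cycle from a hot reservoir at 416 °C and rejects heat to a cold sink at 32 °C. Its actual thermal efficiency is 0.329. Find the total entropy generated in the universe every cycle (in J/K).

ΔS_univ ≈ 6.903 J/K

T_H = 416 °C → 416 + 273.15 = 689.15 K.
T_C = 32 °C → 32 + 273.15 = 305.15 K.
W = η·Q_H = 0.329 × 9230 = 3037 J, so Q_C = Q_H − W = 6193 J.
Reservoir entropy changes: ΔS_H = −Q_H/T_H = −9230/689.15 = -13.39 J/K and ΔS_C = +Q_C/T_C = 6193/305.15 = 20.30 J/K.
ΔS_univ = −Q_H/T_H + Q_C/T_C = 6.903 J/K (> 0, since η = 0.329 < η_Carnot = 0.557).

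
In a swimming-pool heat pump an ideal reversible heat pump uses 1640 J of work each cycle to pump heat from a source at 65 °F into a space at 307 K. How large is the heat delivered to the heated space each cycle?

Q_H ≈ 32400 J

T_C = 65 °F → (65 − 32) × 5/9 = 18.33 °C = 291.48 K.
COP_HP = T_H/(T_H − T_C) = 307.00/15.52 = 19.7852.
Q_H = COP_HP · W = 19.7852 × 1640 = 32400 J.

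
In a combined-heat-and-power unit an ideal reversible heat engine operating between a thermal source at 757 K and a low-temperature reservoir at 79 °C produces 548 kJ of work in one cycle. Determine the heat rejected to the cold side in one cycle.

Q_C ≈ 476.7 kJ

T_C = 79 °C → 79 + 273.15 = 352.15 K.
Carnot efficiency: η = 1 − T_C/T_H = 1 − 352.15/757.00 = 0.5348.
Since Q_C/Q_H = T_C/T_H and Q_H = W/η, Q_C = W·T_C/(T_H − T_C) = 548 × 352.15/404.85 = 476.7 kJ.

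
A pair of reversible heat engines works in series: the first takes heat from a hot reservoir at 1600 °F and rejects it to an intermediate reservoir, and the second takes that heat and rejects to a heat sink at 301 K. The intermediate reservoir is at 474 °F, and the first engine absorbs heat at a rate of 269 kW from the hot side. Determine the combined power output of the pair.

T_H = 1600 °F → (1600 − 32) × 5/9 = 871.11 °C = 1144.26 K.
Two reversible stages in series are equivalent to a single Carnot engine between T_H and T_C, so η_total = 1 − T_C/T_H = 1 − 301.00/1144.26 = 0.7369.
W_total = η_total · Q_H = 0.7369 × 269 = 198 kW.

Ẇ_total ≈ 198 kW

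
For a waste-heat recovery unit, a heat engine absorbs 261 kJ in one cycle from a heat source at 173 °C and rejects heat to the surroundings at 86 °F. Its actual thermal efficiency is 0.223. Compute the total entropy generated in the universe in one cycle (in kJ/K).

T_H = 173 °C → 173 + 273.15 = 446.15 K.
T_C = 86 °F → (86 − 32) × 5/9 = 30.00 °C = 303.15 K.
W = η·Q_H = 0.223 × 261 = 58.20 kJ, so Q_C = Q_H − W = 202.8 kJ.
Entropy balance on the reservoirs: −Q_H/T_H = -0.5850 kJ/K, +Q_C/T_C = 0.6690 kJ/K.
ΔS_univ = −Q_H/T_H + Q_C/T_C = 0.0840 kJ/K (> 0, since η = 0.223 < η_Carnot = 0.321).

ΔS_univ ≈ 0.0840 kJ/K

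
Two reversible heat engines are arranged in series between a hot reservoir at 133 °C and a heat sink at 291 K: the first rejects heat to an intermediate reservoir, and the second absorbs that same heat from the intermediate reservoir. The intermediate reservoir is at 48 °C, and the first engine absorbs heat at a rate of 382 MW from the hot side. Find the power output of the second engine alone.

Ẇ₂ ≈ 28.36 MW

T_H = 133 °C → 133 + 273.15 = 406.15 K.
T_m = 48 °C → 48 + 273.15 = 321.15 K.
Heat entering the second stage: Q_m = Q_H·(T_m/T_H) = 382 × 321.15/406.15 = 302.1 MW.
Second-stage efficiency η₂ = 1 − T_C/T_m = 1 − 291.00/321.15 = 0.0939, so W₂ = η₂·Q_m = 28.36 MW.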